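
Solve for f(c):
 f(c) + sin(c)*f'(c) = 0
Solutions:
 f(c) = C1*sqrt(cos(c) + 1)/sqrt(cos(c) - 1)


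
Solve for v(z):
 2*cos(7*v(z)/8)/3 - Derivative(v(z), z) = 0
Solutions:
 -2*z/3 - 4*log(sin(7*v(z)/8) - 1)/7 + 4*log(sin(7*v(z)/8) + 1)/7 = C1


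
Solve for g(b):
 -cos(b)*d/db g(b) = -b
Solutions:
 g(b) = C1 + Integral(b/cos(b), b)


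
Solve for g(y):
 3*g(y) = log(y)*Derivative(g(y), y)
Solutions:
 g(y) = C1*exp(3*li(y))


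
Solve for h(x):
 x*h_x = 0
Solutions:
 h(x) = C1


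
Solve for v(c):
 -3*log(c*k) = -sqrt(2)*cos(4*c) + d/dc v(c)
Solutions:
 v(c) = C1 - 3*c*log(c*k) + 3*c + sqrt(2)*sin(4*c)/4


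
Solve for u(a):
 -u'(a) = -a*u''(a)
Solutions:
 u(a) = C1 + C2*a^2


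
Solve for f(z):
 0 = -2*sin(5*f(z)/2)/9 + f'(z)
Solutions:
 -2*z/9 + log(cos(5*f(z)/2) - 1)/5 - log(cos(5*f(z)/2) + 1)/5 = C1


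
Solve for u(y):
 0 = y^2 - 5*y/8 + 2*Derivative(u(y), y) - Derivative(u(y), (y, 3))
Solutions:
 u(y) = C1 + C2*exp(-sqrt(2)*y) + C3*exp(sqrt(2)*y) - y^3/6 + 5*y^2/32 - y/2


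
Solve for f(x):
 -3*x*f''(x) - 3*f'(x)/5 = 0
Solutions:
 f(x) = C1 + C2*x^(4/5)


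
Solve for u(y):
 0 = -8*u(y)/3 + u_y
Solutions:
 u(y) = C1*exp(8*y/3)


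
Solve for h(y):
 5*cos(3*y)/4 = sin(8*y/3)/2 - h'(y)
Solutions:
 h(y) = C1 - 5*sin(3*y)/12 - 3*cos(8*y/3)/16


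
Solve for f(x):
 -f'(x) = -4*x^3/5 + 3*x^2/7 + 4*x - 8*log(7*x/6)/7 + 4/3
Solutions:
 f(x) = C1 + x^4/5 - x^3/7 - 2*x^2 + 8*x*log(x)/7 - 52*x/21 - 8*x*log(6)/7 + 8*x*log(7)/7


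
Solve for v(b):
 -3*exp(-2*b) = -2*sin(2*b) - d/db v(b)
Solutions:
 v(b) = C1 + cos(2*b) - 3*exp(-2*b)/2


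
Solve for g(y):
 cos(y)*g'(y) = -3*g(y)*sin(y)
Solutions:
 g(y) = C1*cos(y)^3


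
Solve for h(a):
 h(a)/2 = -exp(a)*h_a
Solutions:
 h(a) = C1*exp(exp(-a)/2)


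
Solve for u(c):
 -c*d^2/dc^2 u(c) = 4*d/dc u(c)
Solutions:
 u(c) = C1 + C2/c^3


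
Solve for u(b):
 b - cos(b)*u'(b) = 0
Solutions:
 u(b) = C1 + Integral(b/cos(b), b)


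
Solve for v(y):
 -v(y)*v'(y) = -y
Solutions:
 v(y) = -sqrt(C1 + y^2)
 v(y) = sqrt(C1 + y^2)


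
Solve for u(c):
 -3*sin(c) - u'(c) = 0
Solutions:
 u(c) = C1 + 3*cos(c)


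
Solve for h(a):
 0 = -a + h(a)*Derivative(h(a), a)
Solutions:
 h(a) = -sqrt(C1 + a^2)
 h(a) = sqrt(C1 + a^2)


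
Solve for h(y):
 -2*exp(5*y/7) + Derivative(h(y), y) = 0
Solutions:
 h(y) = C1 + 14*exp(5*y/7)/5


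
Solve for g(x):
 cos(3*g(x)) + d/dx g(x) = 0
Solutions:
 g(x) = -asin((C1 + exp(6*x))/(C1 - exp(6*x)))/3 + pi/3
 g(x) = asin((C1 + exp(6*x))/(C1 - exp(6*x)))/3


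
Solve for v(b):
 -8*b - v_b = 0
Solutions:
 v(b) = C1 - 4*b^2


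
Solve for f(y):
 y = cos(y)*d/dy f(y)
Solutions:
 f(y) = C1 + Integral(y/cos(y), y)


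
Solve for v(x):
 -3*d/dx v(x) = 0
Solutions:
 v(x) = C1


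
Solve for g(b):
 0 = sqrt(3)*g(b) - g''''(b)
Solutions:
 g(b) = C1*exp(-3^(1/8)*b) + C2*exp(3^(1/8)*b) + C3*sin(3^(1/8)*b) + C4*cos(3^(1/8)*b)


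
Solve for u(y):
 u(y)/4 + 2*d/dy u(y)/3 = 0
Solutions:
 u(y) = C1*exp(-3*y/8)


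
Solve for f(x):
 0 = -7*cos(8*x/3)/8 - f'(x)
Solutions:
 f(x) = C1 - 21*sin(8*x/3)/64


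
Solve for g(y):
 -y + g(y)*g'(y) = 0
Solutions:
 g(y) = -sqrt(C1 + y^2)
 g(y) = sqrt(C1 + y^2)


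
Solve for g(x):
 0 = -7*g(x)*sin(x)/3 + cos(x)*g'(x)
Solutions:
 g(x) = C1/cos(x)^(7/3)


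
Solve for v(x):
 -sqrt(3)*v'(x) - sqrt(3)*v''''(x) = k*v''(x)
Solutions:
 v(x) = C1 + C2*exp(2^(1/3)*x*(2*sqrt(3)*k/(sqrt(3)*sqrt(4*sqrt(3)*k^3 + 243) + 27)^(1/3) - 2^(1/3)*(sqrt(3)*sqrt(4*sqrt(3)*k^3 + 243) + 27)^(1/3))/6) + C3*exp(2^(1/3)*x*(8*sqrt(3)*k/((-1 + sqrt(3)*I)*(sqrt(3)*sqrt(4*sqrt(3)*k^3 + 243) + 27)^(1/3)) + 2^(1/3)*(sqrt(3)*sqrt(4*sqrt(3)*k^3 + 243) + 27)^(1/3) - 2^(1/3)*sqrt(3)*I*(sqrt(3)*sqrt(4*sqrt(3)*k^3 + 243) + 27)^(1/3))/12) + C4*exp(2^(1/3)*x*(-8*sqrt(3)*k/((1 + sqrt(3)*I)*(sqrt(3)*sqrt(4*sqrt(3)*k^3 + 243) + 27)^(1/3)) + 2^(1/3)*(sqrt(3)*sqrt(4*sqrt(3)*k^3 + 243) + 27)^(1/3) + 2^(1/3)*sqrt(3)*I*(sqrt(3)*sqrt(4*sqrt(3)*k^3 + 243) + 27)^(1/3))/12)


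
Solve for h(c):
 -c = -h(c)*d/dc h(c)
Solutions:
 h(c) = -sqrt(C1 + c^2)
 h(c) = sqrt(C1 + c^2)


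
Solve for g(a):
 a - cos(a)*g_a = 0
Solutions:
 g(a) = C1 + Integral(a/cos(a), a)


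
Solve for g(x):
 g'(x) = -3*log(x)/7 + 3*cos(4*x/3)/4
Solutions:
 g(x) = C1 - 3*x*log(x)/7 + 3*x/7 + 9*sin(4*x/3)/16


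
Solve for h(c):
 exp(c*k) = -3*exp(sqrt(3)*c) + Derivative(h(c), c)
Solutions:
 h(c) = C1 + sqrt(3)*exp(sqrt(3)*c) + exp(c*k)/k


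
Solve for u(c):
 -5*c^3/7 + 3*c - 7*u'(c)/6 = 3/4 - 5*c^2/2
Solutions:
 u(c) = C1 - 15*c^4/98 + 5*c^3/7 + 9*c^2/7 - 9*c/14


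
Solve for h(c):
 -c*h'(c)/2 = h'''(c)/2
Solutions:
 h(c) = C1 + Integral(C2*airyai(-c) + C3*airybi(-c), c)


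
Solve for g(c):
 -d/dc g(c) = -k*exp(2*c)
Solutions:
 g(c) = C1 + k*exp(2*c)/2


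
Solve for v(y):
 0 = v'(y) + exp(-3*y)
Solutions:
 v(y) = C1 + exp(-3*y)/3


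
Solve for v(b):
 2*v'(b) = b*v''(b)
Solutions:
 v(b) = C1 + C2*b^3


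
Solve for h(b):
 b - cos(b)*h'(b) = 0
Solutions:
 h(b) = C1 + Integral(b/cos(b), b)


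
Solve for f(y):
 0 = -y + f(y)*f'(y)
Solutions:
 f(y) = -sqrt(C1 + y^2)
 f(y) = sqrt(C1 + y^2)


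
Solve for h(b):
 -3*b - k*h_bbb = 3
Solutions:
 h(b) = C1 + C2*b + C3*b^2 - b^4/(8*k) - b^3/(2*k)


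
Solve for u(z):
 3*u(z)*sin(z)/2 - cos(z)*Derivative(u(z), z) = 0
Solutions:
 u(z) = C1/cos(z)^(3/2)


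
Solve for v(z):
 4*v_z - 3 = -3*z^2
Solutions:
 v(z) = C1 - z^3/4 + 3*z/4


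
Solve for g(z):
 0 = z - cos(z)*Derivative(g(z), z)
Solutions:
 g(z) = C1 + Integral(z/cos(z), z)


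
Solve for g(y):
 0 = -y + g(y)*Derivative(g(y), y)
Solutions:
 g(y) = -sqrt(C1 + y^2)
 g(y) = sqrt(C1 + y^2)


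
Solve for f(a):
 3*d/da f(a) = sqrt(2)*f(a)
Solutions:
 f(a) = C1*exp(sqrt(2)*a/3)


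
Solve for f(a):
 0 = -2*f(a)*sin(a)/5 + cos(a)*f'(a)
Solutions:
 f(a) = C1/cos(a)^(2/5)


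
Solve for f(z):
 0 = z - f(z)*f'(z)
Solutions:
 f(z) = -sqrt(C1 + z^2)
 f(z) = sqrt(C1 + z^2)


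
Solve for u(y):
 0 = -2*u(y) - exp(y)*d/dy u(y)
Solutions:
 u(y) = C1*exp(2*exp(-y))


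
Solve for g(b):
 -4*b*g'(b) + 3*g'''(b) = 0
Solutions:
 g(b) = C1 + Integral(C2*airyai(6^(2/3)*b/3) + C3*airybi(6^(2/3)*b/3), b)


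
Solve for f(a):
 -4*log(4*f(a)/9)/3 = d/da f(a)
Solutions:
 3*Integral(1/(log(_y) - 2*log(3) + 2*log(2)), (_y, f(a)))/4 = C1 - a


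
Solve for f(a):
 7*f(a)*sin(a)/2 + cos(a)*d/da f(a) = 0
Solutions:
 f(a) = C1*cos(a)^(7/2)


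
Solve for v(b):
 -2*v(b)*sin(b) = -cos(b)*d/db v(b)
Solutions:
 v(b) = C1/cos(b)^2


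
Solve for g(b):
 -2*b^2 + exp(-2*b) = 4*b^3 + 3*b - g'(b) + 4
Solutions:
 g(b) = C1 + b^4 + 2*b^3/3 + 3*b^2/2 + 4*b + exp(-2*b)/2


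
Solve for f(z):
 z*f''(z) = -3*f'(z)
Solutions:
 f(z) = C1 + C2/z^2


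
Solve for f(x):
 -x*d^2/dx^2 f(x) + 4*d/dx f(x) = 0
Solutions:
 f(x) = C1 + C2*x^5


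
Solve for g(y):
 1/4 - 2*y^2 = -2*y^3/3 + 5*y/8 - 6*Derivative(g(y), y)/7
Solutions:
 g(y) = C1 - 7*y^4/36 + 7*y^3/9 + 35*y^2/96 - 7*y/24


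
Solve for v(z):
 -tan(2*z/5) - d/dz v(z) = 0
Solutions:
 v(z) = C1 + 5*log(cos(2*z/5))/2


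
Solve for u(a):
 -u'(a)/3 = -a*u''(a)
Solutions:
 u(a) = C1 + C2*a^(4/3)


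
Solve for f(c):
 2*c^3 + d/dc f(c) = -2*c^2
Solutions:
 f(c) = C1 - c^4/2 - 2*c^3/3


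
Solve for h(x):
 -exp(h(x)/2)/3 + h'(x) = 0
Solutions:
 h(x) = 2*log(-1/(C1 + x)) + 2*log(6)


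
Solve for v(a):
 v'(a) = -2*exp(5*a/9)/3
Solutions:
 v(a) = C1 - 6*exp(5*a/9)/5


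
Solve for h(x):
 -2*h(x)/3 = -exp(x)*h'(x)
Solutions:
 h(x) = C1*exp(-2*exp(-x)/3)


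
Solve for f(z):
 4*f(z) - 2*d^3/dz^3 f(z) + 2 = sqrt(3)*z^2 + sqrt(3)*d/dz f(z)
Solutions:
 f(z) = C1*exp(z*(-6*(1 + sqrt(sqrt(3)/72 + 1))^(1/3) + sqrt(3)/(1 + sqrt(sqrt(3)/72 + 1))^(1/3))/12)*sin(z*((1 + sqrt(sqrt(3)/72 + 1))^(-1/3) + 2*sqrt(3)*(1 + sqrt(sqrt(3)/72 + 1))^(1/3))/4) + C2*exp(z*(-6*(1 + sqrt(sqrt(3)/72 + 1))^(1/3) + sqrt(3)/(1 + sqrt(sqrt(3)/72 + 1))^(1/3))/12)*cos(z*((1 + sqrt(sqrt(3)/72 + 1))^(-1/3) + 2*sqrt(3)*(1 + sqrt(sqrt(3)/72 + 1))^(1/3))/4) + C3*exp(z*(-sqrt(3)/(6*(1 + sqrt(sqrt(3)/72 + 1))^(1/3)) + (1 + sqrt(sqrt(3)/72 + 1))^(1/3))) + sqrt(3)*z^2/4 + 3*z/8 - 1/2 + 3*sqrt(3)/32


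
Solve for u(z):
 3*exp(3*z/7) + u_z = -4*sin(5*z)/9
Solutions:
 u(z) = C1 - 7*exp(3*z/7) + 4*cos(5*z)/45


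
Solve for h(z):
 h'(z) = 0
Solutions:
 h(z) = C1


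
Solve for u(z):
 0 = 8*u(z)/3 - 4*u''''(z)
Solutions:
 u(z) = C1*exp(-2^(1/4)*3^(3/4)*z/3) + C2*exp(2^(1/4)*3^(3/4)*z/3) + C3*sin(2^(1/4)*3^(3/4)*z/3) + C4*cos(2^(1/4)*3^(3/4)*z/3)


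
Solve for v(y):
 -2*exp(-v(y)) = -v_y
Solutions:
 v(y) = log(C1 + 2*y)


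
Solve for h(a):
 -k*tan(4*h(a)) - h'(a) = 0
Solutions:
 h(a) = -asin(C1*exp(-4*a*k))/4 + pi/4
 h(a) = asin(C1*exp(-4*a*k))/4


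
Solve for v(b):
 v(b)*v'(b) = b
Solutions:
 v(b) = -sqrt(C1 + b^2)
 v(b) = sqrt(C1 + b^2)


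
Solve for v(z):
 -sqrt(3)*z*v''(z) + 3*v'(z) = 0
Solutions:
 v(z) = C1 + C2*z^(1 + sqrt(3))


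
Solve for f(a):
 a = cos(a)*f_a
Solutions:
 f(a) = C1 + Integral(a/cos(a), a)


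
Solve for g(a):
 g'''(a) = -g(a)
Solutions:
 g(a) = C3*exp(-a) + (C1*sin(sqrt(3)*a/2) + C2*cos(sqrt(3)*a/2))*exp(a/2)


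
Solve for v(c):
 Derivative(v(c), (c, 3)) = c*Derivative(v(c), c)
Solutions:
 v(c) = C1 + Integral(C2*airyai(c) + C3*airybi(c), c)


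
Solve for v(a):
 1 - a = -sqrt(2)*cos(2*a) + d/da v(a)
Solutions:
 v(a) = C1 - a^2/2 + a + sqrt(2)*sin(2*a)/2


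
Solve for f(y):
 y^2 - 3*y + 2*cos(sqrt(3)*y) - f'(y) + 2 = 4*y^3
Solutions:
 f(y) = C1 - y^4 + y^3/3 - 3*y^2/2 + 2*y + 2*sqrt(3)*sin(sqrt(3)*y)/3


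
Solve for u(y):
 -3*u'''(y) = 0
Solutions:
 u(y) = C1 + C2*y + C3*y^2


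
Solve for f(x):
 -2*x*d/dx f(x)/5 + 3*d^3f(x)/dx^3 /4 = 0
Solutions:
 f(x) = C1 + Integral(C2*airyai(2*15^(2/3)*x/15) + C3*airybi(2*15^(2/3)*x/15), x)


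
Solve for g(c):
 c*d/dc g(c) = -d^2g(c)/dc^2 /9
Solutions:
 g(c) = C1 + C2*erf(3*sqrt(2)*c/2)


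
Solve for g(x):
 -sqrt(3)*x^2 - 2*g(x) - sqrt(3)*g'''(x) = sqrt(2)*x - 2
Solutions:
 g(x) = C3*exp(-2^(1/3)*3^(5/6)*x/3) - sqrt(3)*x^2/2 - sqrt(2)*x/2 + (C1*sin(6^(1/3)*x/2) + C2*cos(6^(1/3)*x/2))*exp(2^(1/3)*3^(5/6)*x/6) + 1


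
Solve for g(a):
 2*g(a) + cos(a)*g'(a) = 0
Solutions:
 g(a) = C1*(sin(a) - 1)/(sin(a) + 1)


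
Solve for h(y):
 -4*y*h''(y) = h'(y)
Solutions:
 h(y) = C1 + C2*y^(3/4)


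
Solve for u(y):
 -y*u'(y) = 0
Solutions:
 u(y) = C1


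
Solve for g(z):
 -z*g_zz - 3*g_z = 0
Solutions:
 g(z) = C1 + C2/z^2


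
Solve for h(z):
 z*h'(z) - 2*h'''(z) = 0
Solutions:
 h(z) = C1 + Integral(C2*airyai(2^(2/3)*z/2) + C3*airybi(2^(2/3)*z/2), z)


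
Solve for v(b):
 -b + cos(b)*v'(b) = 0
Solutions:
 v(b) = C1 + Integral(b/cos(b), b)


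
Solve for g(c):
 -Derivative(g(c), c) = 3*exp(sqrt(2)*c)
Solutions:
 g(c) = C1 - 3*sqrt(2)*exp(sqrt(2)*c)/2


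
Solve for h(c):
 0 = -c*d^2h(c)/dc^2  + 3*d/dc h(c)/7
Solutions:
 h(c) = C1 + C2*c^(10/7)


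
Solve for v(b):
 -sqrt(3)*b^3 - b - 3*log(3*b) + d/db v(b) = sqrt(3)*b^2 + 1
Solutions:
 v(b) = C1 + sqrt(3)*b^4/4 + sqrt(3)*b^3/3 + b^2/2 + 3*b*log(b) - 2*b + b*log(27)


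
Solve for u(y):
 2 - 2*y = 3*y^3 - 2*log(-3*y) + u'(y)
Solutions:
 u(y) = C1 - 3*y^4/4 - y^2 + 2*y*log(-y) + 2*y*log(3)


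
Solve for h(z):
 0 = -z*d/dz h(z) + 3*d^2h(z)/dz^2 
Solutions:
 h(z) = C1 + C2*erfi(sqrt(6)*z/6)


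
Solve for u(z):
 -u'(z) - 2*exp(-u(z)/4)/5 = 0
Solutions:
 u(z) = 4*log(C1 - z/10)


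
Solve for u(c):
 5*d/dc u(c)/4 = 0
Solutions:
 u(c) = C1


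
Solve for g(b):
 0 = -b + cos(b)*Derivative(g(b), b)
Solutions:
 g(b) = C1 + Integral(b/cos(b), b)


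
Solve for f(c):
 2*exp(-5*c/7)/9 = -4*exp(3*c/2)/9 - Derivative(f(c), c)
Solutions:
 f(c) = C1 - 8*exp(3*c/2)/27 + 14*exp(-5*c/7)/45


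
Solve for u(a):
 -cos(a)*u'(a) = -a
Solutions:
 u(a) = C1 + Integral(a/cos(a), a)


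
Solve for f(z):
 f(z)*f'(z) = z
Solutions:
 f(z) = -sqrt(C1 + z^2)
 f(z) = sqrt(C1 + z^2)


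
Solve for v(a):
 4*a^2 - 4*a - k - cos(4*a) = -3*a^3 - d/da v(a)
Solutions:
 v(a) = C1 - 3*a^4/4 - 4*a^3/3 + 2*a^2 + a*k + sin(4*a)/4


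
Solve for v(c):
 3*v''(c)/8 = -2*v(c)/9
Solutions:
 v(c) = C1*sin(4*sqrt(3)*c/9) + C2*cos(4*sqrt(3)*c/9)


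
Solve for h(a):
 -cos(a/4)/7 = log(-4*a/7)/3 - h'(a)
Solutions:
 h(a) = C1 + a*log(-a)/3 - a*log(7) - a/3 + 2*a*log(14)/3 + 4*sin(a/4)/7


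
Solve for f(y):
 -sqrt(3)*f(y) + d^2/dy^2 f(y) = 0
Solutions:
 f(y) = C1*exp(-3^(1/4)*y) + C2*exp(3^(1/4)*y)


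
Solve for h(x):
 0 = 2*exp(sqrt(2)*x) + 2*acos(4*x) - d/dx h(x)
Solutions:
 h(x) = C1 + 2*x*acos(4*x) - sqrt(1 - 16*x^2)/2 + sqrt(2)*exp(sqrt(2)*x)


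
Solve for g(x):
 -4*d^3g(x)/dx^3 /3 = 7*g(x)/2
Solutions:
 g(x) = C3*exp(-21^(1/3)*x/2) + (C1*sin(3^(5/6)*7^(1/3)*x/4) + C2*cos(3^(5/6)*7^(1/3)*x/4))*exp(21^(1/3)*x/4)


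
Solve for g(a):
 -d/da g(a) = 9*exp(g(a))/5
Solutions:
 g(a) = log(1/(C1 + 9*a)) + log(5)


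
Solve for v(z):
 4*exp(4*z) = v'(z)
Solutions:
 v(z) = C1 + exp(4*z)


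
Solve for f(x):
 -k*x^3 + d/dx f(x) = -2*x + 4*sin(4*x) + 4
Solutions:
 f(x) = C1 + k*x^4/4 - x^2 + 4*x - cos(4*x)


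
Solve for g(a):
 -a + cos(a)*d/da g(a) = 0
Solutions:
 g(a) = C1 + Integral(a/cos(a), a)


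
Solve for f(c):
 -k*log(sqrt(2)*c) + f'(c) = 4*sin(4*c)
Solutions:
 f(c) = C1 + c*k*(log(c) - 1) + c*k*log(2)/2 - cos(4*c)


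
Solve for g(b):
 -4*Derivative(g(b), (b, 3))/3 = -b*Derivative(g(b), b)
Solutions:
 g(b) = C1 + Integral(C2*airyai(6^(1/3)*b/2) + C3*airybi(6^(1/3)*b/2), b)


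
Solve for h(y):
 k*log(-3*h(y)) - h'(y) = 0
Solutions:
 Integral(1/(log(-_y) + log(3)), (_y, h(y))) = C1 + k*y


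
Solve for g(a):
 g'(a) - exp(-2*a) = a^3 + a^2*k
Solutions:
 g(a) = C1 + a^4/4 + a^3*k/3 - exp(-2*a)/2


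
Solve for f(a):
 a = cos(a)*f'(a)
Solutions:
 f(a) = C1 + Integral(a/cos(a), a)


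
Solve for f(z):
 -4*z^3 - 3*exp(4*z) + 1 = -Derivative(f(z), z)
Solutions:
 f(z) = C1 + z^4 - z + 3*exp(4*z)/4


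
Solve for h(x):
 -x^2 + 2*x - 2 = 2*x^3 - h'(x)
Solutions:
 h(x) = C1 + x^4/2 + x^3/3 - x^2 + 2*x


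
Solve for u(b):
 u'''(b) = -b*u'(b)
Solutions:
 u(b) = C1 + Integral(C2*airyai(-b) + C3*airybi(-b), b)


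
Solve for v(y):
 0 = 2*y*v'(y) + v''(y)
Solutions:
 v(y) = C1 + C2*erf(y)


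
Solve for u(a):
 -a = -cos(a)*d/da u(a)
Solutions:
 u(a) = C1 + Integral(a/cos(a), a)


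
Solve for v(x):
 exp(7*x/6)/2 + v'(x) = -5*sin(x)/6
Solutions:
 v(x) = C1 - 3*exp(7*x/6)/7 + 5*cos(x)/6


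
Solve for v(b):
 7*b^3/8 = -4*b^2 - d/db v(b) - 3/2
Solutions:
 v(b) = C1 - 7*b^4/32 - 4*b^3/3 - 3*b/2


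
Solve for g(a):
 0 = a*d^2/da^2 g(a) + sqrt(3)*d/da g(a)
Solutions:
 g(a) = C1 + C2*a^(1 - sqrt(3))


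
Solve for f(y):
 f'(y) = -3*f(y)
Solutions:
 f(y) = C1*exp(-3*y)


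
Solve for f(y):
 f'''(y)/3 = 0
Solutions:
 f(y) = C1 + C2*y + C3*y^2


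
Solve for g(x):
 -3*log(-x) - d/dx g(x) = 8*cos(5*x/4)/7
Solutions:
 g(x) = C1 - 3*x*log(-x) + 3*x - 32*sin(5*x/4)/35


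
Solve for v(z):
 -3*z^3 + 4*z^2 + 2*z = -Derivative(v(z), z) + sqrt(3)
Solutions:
 v(z) = C1 + 3*z^4/4 - 4*z^3/3 - z^2 + sqrt(3)*z


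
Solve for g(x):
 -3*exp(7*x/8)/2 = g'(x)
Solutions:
 g(x) = C1 - 12*exp(7*x/8)/7


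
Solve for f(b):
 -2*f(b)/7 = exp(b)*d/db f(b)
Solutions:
 f(b) = C1*exp(2*exp(-b)/7)


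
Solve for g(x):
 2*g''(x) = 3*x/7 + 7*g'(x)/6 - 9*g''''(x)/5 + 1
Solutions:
 g(x) = C1 + C2*exp(30^(1/3)*x*(-(63 + sqrt(5889))^(1/3) + 4*30^(1/3)/(63 + sqrt(5889))^(1/3))/36)*sin(10^(1/3)*3^(1/6)*x*(12*10^(1/3)/(63 + sqrt(5889))^(1/3) + 3^(2/3)*(63 + sqrt(5889))^(1/3))/36) + C3*exp(30^(1/3)*x*(-(63 + sqrt(5889))^(1/3) + 4*30^(1/3)/(63 + sqrt(5889))^(1/3))/36)*cos(10^(1/3)*3^(1/6)*x*(12*10^(1/3)/(63 + sqrt(5889))^(1/3) + 3^(2/3)*(63 + sqrt(5889))^(1/3))/36) + C4*exp(-30^(1/3)*x*(-(63 + sqrt(5889))^(1/3) + 4*30^(1/3)/(63 + sqrt(5889))^(1/3))/18) - 9*x^2/49 - 510*x/343


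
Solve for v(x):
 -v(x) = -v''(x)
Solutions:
 v(x) = C1*exp(-x) + C2*exp(x)


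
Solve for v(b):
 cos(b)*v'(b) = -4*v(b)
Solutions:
 v(b) = C1*(sin(b)^2 - 2*sin(b) + 1)/(sin(b)^2 + 2*sin(b) + 1)


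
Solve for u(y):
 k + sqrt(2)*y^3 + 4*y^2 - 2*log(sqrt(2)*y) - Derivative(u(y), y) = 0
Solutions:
 u(y) = C1 + k*y + sqrt(2)*y^4/4 + 4*y^3/3 - 2*y*log(y) - y*log(2) + 2*y


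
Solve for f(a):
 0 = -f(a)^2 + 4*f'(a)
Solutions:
 f(a) = -4/(C1 + a)


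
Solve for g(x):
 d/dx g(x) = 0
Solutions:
 g(x) = C1


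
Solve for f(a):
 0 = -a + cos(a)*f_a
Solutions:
 f(a) = C1 + Integral(a/cos(a), a)


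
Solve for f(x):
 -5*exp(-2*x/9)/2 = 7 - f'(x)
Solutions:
 f(x) = C1 + 7*x - 45*exp(-2*x/9)/4


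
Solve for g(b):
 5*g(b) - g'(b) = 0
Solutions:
 g(b) = C1*exp(5*b)


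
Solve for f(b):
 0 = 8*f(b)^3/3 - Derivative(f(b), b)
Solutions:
 f(b) = -sqrt(6)*sqrt(-1/(C1 + 8*b))/2
 f(b) = sqrt(6)*sqrt(-1/(C1 + 8*b))/2


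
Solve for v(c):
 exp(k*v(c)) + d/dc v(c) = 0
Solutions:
 v(c) = Piecewise((log(1/(C1*k + c*k))/k, Ne(k, 0)), (nan, True))
 v(c) = Piecewise((C1 - c, Eq(k, 0)), (nan, True))


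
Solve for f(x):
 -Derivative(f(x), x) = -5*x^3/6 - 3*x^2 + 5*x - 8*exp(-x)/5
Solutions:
 f(x) = C1 + 5*x^4/24 + x^3 - 5*x^2/2 - 8*exp(-x)/5


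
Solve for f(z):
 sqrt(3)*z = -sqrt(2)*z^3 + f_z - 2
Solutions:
 f(z) = C1 + sqrt(2)*z^4/4 + sqrt(3)*z^2/2 + 2*z


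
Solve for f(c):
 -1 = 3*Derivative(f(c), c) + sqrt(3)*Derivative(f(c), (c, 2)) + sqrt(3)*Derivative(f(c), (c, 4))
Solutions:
 f(c) = C1 + C2*exp(2^(1/3)*sqrt(3)*c*(-2/(9 + sqrt(85))^(1/3) + 2^(1/3)*(9 + sqrt(85))^(1/3))/12)*sin(2^(1/3)*c*(2/(9 + sqrt(85))^(1/3) + 2^(1/3)*(9 + sqrt(85))^(1/3))/4) + C3*exp(2^(1/3)*sqrt(3)*c*(-2/(9 + sqrt(85))^(1/3) + 2^(1/3)*(9 + sqrt(85))^(1/3))/12)*cos(2^(1/3)*c*(2/(9 + sqrt(85))^(1/3) + 2^(1/3)*(9 + sqrt(85))^(1/3))/4) + C4*exp(-2^(1/3)*sqrt(3)*c*(-2/(9 + sqrt(85))^(1/3) + 2^(1/3)*(9 + sqrt(85))^(1/3))/6) - c/3


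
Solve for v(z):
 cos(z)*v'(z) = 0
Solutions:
 v(z) = C1


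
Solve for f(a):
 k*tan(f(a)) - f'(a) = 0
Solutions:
 f(a) = pi - asin(C1*exp(a*k))
 f(a) = asin(C1*exp(a*k))


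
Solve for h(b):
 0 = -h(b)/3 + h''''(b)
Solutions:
 h(b) = C1*exp(-3^(3/4)*b/3) + C2*exp(3^(3/4)*b/3) + C3*sin(3^(3/4)*b/3) + C4*cos(3^(3/4)*b/3)


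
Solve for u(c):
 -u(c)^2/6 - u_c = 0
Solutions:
 u(c) = 6/(C1 + c)


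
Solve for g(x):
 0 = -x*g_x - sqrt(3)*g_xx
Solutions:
 g(x) = C1 + C2*erf(sqrt(2)*3^(3/4)*x/6)


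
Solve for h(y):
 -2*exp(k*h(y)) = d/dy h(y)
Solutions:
 h(y) = Piecewise((log(1/(C1*k + 2*k*y))/k, Ne(k, 0)), (nan, True))
 h(y) = Piecewise((C1 - 2*y, Eq(k, 0)), (nan, True))


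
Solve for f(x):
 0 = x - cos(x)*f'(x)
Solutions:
 f(x) = C1 + Integral(x/cos(x), x)


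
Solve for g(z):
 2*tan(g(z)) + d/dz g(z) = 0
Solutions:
 g(z) = pi - asin(C1*exp(-2*z))
 g(z) = asin(C1*exp(-2*z))


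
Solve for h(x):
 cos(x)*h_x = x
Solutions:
 h(x) = C1 + Integral(x/cos(x), x)


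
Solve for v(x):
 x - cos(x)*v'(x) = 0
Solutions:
 v(x) = C1 + Integral(x/cos(x), x)


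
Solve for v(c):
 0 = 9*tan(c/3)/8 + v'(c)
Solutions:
 v(c) = C1 + 27*log(cos(c/3))/8


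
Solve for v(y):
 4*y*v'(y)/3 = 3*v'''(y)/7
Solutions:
 v(y) = C1 + Integral(C2*airyai(84^(1/3)*y/3) + C3*airybi(84^(1/3)*y/3), y)


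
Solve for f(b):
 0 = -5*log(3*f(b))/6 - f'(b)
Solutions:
 6*Integral(1/(log(_y) + log(3)), (_y, f(b)))/5 = C1 - b


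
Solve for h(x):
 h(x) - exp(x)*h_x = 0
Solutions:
 h(x) = C1*exp(-exp(-x))


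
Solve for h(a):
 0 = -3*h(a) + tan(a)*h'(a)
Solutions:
 h(a) = C1*sin(a)^3


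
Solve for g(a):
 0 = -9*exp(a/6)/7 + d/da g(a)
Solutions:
 g(a) = C1 + 54*exp(a/6)/7


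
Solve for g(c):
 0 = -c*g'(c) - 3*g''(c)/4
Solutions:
 g(c) = C1 + C2*erf(sqrt(6)*c/3)


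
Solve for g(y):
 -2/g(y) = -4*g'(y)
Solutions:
 g(y) = -sqrt(C1 + y)
 g(y) = sqrt(C1 + y)


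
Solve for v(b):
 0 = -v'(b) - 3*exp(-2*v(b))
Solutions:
 v(b) = log(-sqrt(C1 - 6*b))
 v(b) = log(C1 - 6*b)/2


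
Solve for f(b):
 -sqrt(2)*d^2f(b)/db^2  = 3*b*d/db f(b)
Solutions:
 f(b) = C1 + C2*erf(2^(1/4)*sqrt(3)*b/2)


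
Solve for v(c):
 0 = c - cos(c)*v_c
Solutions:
 v(c) = C1 + Integral(c/cos(c), c)


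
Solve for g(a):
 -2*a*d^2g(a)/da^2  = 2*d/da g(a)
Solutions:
 g(a) = C1 + C2*log(a)


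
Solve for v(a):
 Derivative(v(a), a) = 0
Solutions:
 v(a) = C1


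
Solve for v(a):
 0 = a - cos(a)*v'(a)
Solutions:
 v(a) = C1 + Integral(a/cos(a), a)


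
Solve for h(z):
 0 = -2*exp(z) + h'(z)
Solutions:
 h(z) = C1 + 2*exp(z)


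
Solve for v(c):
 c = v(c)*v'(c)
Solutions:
 v(c) = -sqrt(C1 + c^2)
 v(c) = sqrt(C1 + c^2)


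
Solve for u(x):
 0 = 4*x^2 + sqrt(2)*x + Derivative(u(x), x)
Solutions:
 u(x) = C1 - 4*x^3/3 - sqrt(2)*x^2/2


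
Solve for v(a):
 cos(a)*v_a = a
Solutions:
 v(a) = C1 + Integral(a/cos(a), a)


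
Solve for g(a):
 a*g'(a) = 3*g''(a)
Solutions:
 g(a) = C1 + C2*erfi(sqrt(6)*a/6)


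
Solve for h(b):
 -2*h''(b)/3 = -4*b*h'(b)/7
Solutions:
 h(b) = C1 + C2*erfi(sqrt(21)*b/7)


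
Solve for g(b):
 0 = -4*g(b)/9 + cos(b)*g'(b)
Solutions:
 g(b) = C1*(sin(b) + 1)^(2/9)/(sin(b) - 1)^(2/9)


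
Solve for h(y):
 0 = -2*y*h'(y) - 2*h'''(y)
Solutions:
 h(y) = C1 + Integral(C2*airyai(-y) + C3*airybi(-y), y)


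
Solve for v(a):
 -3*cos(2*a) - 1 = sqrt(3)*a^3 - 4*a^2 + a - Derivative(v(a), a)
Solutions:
 v(a) = C1 + sqrt(3)*a^4/4 - 4*a^3/3 + a^2/2 + a + 3*sin(2*a)/2


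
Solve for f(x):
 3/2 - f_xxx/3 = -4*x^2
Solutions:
 f(x) = C1 + C2*x + C3*x^2 + x^5/5 + 3*x^3/4


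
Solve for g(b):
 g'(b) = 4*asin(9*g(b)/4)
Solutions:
 Integral(1/asin(9*_y/4), (_y, g(b))) = C1 + 4*b


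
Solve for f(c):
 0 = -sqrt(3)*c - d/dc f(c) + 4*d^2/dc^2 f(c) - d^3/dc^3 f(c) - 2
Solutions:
 f(c) = C1 + C2*exp(c*(2 - sqrt(3))) + C3*exp(c*(sqrt(3) + 2)) - sqrt(3)*c^2/2 - 4*sqrt(3)*c - 2*c


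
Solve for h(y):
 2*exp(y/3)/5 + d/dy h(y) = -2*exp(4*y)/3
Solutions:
 h(y) = C1 - 6*exp(y/3)/5 - exp(4*y)/6


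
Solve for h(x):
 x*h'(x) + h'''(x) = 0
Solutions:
 h(x) = C1 + Integral(C2*airyai(-x) + C3*airybi(-x), x)


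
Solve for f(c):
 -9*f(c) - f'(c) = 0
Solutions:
 f(c) = C1*exp(-9*c)


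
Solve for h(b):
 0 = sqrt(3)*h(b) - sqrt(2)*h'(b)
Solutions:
 h(b) = C1*exp(sqrt(6)*b/2)


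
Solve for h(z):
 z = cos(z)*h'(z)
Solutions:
 h(z) = C1 + Integral(z/cos(z), z)


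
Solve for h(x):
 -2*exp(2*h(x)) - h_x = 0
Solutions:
 h(x) = log(-sqrt(-1/(C1 - 2*x))) - log(2)/2
 h(x) = log(-1/(C1 - 2*x))/2 - log(2)/2


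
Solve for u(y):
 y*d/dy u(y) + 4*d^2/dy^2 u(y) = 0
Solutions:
 u(y) = C1 + C2*erf(sqrt(2)*y/4)


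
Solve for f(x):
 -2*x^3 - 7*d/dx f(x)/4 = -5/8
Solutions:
 f(x) = C1 - 2*x^4/7 + 5*x/14


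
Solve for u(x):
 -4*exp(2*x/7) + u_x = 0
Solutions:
 u(x) = C1 + 14*exp(2*x/7)


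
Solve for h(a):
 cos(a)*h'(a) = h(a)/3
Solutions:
 h(a) = C1*(sin(a) + 1)^(1/6)/(sin(a) - 1)^(1/6)


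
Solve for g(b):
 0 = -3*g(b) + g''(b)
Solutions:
 g(b) = C1*exp(-sqrt(3)*b) + C2*exp(sqrt(3)*b)


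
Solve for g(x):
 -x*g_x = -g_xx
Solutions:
 g(x) = C1 + C2*erfi(sqrt(2)*x/2)


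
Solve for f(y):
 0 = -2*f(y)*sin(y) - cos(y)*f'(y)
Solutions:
 f(y) = C1*cos(y)^2


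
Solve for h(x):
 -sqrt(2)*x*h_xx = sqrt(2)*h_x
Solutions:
 h(x) = C1 + C2*log(x)


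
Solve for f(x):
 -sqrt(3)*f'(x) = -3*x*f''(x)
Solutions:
 f(x) = C1 + C2*x^(sqrt(3)/3 + 1)


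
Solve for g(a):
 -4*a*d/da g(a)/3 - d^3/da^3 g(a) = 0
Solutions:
 g(a) = C1 + Integral(C2*airyai(-6^(2/3)*a/3) + C3*airybi(-6^(2/3)*a/3), a)


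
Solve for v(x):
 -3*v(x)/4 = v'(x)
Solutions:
 v(x) = C1*exp(-3*x/4)


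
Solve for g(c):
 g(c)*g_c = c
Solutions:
 g(c) = -sqrt(C1 + c^2)
 g(c) = sqrt(C1 + c^2)


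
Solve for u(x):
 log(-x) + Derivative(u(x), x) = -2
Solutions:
 u(x) = C1 - x*log(-x) - x


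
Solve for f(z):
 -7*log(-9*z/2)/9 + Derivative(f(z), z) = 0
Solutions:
 f(z) = C1 + 7*z*log(-z)/9 + 7*z*(-1 - log(2) + 2*log(3))/9


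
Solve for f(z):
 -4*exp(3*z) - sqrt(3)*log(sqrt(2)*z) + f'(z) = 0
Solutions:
 f(z) = C1 + sqrt(3)*z*log(z) + sqrt(3)*z*(-1 + log(2)/2) + 4*exp(3*z)/3


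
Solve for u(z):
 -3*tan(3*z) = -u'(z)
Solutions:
 u(z) = C1 - log(cos(3*z))


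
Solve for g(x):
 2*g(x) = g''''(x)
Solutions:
 g(x) = C1*exp(-2^(1/4)*x) + C2*exp(2^(1/4)*x) + C3*sin(2^(1/4)*x) + C4*cos(2^(1/4)*x)


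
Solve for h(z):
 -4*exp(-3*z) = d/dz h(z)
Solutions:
 h(z) = C1 + 4*exp(-3*z)/3


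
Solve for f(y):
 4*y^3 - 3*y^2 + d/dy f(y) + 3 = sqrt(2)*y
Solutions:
 f(y) = C1 - y^4 + y^3 + sqrt(2)*y^2/2 - 3*y


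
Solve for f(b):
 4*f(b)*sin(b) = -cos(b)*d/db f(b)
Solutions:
 f(b) = C1*cos(b)^4


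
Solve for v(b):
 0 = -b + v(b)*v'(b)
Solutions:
 v(b) = -sqrt(C1 + b^2)
 v(b) = sqrt(C1 + b^2)


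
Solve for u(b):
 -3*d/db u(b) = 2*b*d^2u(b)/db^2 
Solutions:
 u(b) = C1 + C2/sqrt(b)


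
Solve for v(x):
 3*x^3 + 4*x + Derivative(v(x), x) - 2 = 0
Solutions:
 v(x) = C1 - 3*x^4/4 - 2*x^2 + 2*x


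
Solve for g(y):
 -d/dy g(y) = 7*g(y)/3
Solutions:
 g(y) = C1*exp(-7*y/3)


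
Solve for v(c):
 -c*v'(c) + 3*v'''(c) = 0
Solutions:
 v(c) = C1 + Integral(C2*airyai(3^(2/3)*c/3) + C3*airybi(3^(2/3)*c/3), c)


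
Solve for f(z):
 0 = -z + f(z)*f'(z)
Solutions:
 f(z) = -sqrt(C1 + z^2)
 f(z) = sqrt(C1 + z^2)


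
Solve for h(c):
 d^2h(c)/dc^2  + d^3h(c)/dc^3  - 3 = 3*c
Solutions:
 h(c) = C1 + C2*c + C3*exp(-c) + c^3/2


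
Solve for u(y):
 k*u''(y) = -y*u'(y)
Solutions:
 u(y) = C1 + C2*sqrt(k)*erf(sqrt(2)*y*sqrt(1/k)/2)


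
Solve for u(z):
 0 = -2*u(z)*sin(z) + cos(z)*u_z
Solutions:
 u(z) = C1/cos(z)^2


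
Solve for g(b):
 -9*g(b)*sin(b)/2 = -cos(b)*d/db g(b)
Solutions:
 g(b) = C1/cos(b)^(9/2)


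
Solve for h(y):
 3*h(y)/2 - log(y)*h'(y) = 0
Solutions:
 h(y) = C1*exp(3*li(y)/2)


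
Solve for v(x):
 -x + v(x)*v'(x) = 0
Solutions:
 v(x) = -sqrt(C1 + x^2)
 v(x) = sqrt(C1 + x^2)


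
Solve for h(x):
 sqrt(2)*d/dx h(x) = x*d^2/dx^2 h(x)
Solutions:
 h(x) = C1 + C2*x^(1 + sqrt(2))


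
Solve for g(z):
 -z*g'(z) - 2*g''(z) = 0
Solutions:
 g(z) = C1 + C2*erf(z/2)


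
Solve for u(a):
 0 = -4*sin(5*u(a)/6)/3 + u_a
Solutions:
 -4*a/3 + 3*log(cos(5*u(a)/6) - 1)/5 - 3*log(cos(5*u(a)/6) + 1)/5 = C1


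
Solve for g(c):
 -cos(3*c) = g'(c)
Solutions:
 g(c) = C1 - sin(3*c)/3


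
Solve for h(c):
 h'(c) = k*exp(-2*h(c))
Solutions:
 h(c) = log(-sqrt(C1 + 2*c*k))
 h(c) = log(C1 + 2*c*k)/2


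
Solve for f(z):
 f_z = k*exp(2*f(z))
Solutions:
 f(z) = log(-sqrt(-1/(C1 + k*z))) - log(2)/2
 f(z) = log(-1/(C1 + k*z))/2 - log(2)/2


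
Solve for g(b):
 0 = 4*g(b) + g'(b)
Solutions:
 g(b) = C1*exp(-4*b)


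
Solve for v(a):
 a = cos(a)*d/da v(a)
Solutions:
 v(a) = C1 + Integral(a/cos(a), a)


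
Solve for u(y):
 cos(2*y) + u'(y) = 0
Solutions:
 u(y) = C1 - sin(2*y)/2


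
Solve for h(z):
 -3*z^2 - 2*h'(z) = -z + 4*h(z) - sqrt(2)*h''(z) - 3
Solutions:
 h(z) = C1*exp(sqrt(2)*z*(1 - sqrt(1 + 4*sqrt(2)))/2) + C2*exp(sqrt(2)*z*(1 + sqrt(1 + 4*sqrt(2)))/2) - 3*z^2/4 + z - 3*sqrt(2)/8 + 1/4


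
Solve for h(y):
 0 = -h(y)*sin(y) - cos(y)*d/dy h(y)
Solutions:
 h(y) = C1*cos(y)


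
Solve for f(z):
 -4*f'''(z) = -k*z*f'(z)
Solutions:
 f(z) = C1 + Integral(C2*airyai(2^(1/3)*k^(1/3)*z/2) + C3*airybi(2^(1/3)*k^(1/3)*z/2), z)


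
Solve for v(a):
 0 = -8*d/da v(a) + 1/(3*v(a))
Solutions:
 v(a) = -sqrt(C1 + 3*a)/6
 v(a) = sqrt(C1 + 3*a)/6


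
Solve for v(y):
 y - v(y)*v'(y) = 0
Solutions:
 v(y) = -sqrt(C1 + y^2)
 v(y) = sqrt(C1 + y^2)


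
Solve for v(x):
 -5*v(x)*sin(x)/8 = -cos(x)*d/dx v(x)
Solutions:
 v(x) = C1/cos(x)^(5/8)


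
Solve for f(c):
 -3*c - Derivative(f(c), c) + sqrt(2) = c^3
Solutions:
 f(c) = C1 - c^4/4 - 3*c^2/2 + sqrt(2)*c


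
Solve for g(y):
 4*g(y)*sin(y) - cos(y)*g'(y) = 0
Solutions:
 g(y) = C1/cos(y)^4


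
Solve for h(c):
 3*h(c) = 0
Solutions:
 h(c) = 0


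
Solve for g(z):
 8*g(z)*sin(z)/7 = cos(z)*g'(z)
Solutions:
 g(z) = C1/cos(z)^(8/7)


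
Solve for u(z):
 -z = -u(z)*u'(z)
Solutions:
 u(z) = -sqrt(C1 + z^2)
 u(z) = sqrt(C1 + z^2)


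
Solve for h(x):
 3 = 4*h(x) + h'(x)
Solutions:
 h(x) = C1*exp(-4*x) + 3/4


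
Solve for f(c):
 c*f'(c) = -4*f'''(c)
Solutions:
 f(c) = C1 + Integral(C2*airyai(-2^(1/3)*c/2) + C3*airybi(-2^(1/3)*c/2), c)


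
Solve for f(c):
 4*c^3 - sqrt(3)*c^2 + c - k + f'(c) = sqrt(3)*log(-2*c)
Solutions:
 f(c) = C1 - c^4 + sqrt(3)*c^3/3 - c^2/2 + c*(k - sqrt(3) + sqrt(3)*log(2)) + sqrt(3)*c*log(-c)


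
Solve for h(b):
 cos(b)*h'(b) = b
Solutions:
 h(b) = C1 + Integral(b/cos(b), b)


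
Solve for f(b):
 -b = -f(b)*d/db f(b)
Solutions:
 f(b) = -sqrt(C1 + b^2)
 f(b) = sqrt(C1 + b^2)


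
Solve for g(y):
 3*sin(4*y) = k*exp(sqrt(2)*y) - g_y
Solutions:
 g(y) = C1 + sqrt(2)*k*exp(sqrt(2)*y)/2 + 3*cos(4*y)/4


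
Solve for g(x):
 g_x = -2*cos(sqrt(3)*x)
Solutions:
 g(x) = C1 - 2*sqrt(3)*sin(sqrt(3)*x)/3


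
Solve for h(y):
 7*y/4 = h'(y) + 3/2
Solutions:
 h(y) = C1 + 7*y^2/8 - 3*y/2


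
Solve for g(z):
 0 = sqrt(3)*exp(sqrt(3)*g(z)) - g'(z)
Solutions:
 g(z) = sqrt(3)*(2*log(-1/(C1 + sqrt(3)*z)) - log(3))/6


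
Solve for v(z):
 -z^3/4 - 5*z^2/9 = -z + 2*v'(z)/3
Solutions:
 v(z) = C1 - 3*z^4/32 - 5*z^3/18 + 3*z^2/4


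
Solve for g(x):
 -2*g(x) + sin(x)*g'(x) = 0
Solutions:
 g(x) = C1*(cos(x) - 1)/(cos(x) + 1)


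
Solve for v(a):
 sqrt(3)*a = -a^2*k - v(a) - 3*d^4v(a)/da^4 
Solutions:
 v(a) = -a^2*k - sqrt(3)*a + (C1*sin(sqrt(2)*3^(3/4)*a/6) + C2*cos(sqrt(2)*3^(3/4)*a/6))*exp(-sqrt(2)*3^(3/4)*a/6) + (C3*sin(sqrt(2)*3^(3/4)*a/6) + C4*cos(sqrt(2)*3^(3/4)*a/6))*exp(sqrt(2)*3^(3/4)*a/6)


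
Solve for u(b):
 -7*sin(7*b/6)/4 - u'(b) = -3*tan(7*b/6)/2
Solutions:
 u(b) = C1 - 9*log(cos(7*b/6))/7 + 3*cos(7*b/6)/2


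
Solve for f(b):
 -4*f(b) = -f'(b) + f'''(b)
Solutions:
 f(b) = C1*exp(3^(1/3)*b*(3^(1/3)/(sqrt(321) + 18)^(1/3) + (sqrt(321) + 18)^(1/3))/6)*sin(3^(1/6)*b*(-3^(2/3)*(sqrt(321) + 18)^(1/3) + 3/(sqrt(321) + 18)^(1/3))/6) + C2*exp(3^(1/3)*b*(3^(1/3)/(sqrt(321) + 18)^(1/3) + (sqrt(321) + 18)^(1/3))/6)*cos(3^(1/6)*b*(-3^(2/3)*(sqrt(321) + 18)^(1/3) + 3/(sqrt(321) + 18)^(1/3))/6) + C3*exp(-3^(1/3)*b*(3^(1/3)/(sqrt(321) + 18)^(1/3) + (sqrt(321) + 18)^(1/3))/3)


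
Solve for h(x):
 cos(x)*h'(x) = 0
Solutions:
 h(x) = C1


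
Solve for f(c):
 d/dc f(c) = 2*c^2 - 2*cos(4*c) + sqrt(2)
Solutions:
 f(c) = C1 + 2*c^3/3 + sqrt(2)*c - sin(4*c)/2


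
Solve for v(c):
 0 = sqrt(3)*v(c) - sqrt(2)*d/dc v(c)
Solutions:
 v(c) = C1*exp(sqrt(6)*c/2)


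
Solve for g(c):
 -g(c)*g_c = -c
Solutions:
 g(c) = -sqrt(C1 + c^2)
 g(c) = sqrt(C1 + c^2)


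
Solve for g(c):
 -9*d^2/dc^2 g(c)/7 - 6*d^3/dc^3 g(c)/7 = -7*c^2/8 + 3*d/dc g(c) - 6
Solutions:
 g(c) = C1 + 7*c^3/72 - c^2/8 + 163*c/84 + (C2*sin(sqrt(47)*c/4) + C3*cos(sqrt(47)*c/4))*exp(-3*c/4)


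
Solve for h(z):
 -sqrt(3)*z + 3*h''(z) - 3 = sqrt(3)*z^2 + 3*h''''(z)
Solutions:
 h(z) = C1 + C2*z + C3*exp(-z) + C4*exp(z) + sqrt(3)*z^4/36 + sqrt(3)*z^3/18 + z^2*(3 + 2*sqrt(3))/6


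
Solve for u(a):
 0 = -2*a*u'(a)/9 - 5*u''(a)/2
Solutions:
 u(a) = C1 + C2*erf(sqrt(10)*a/15)


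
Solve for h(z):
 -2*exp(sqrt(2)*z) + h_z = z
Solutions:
 h(z) = C1 + z^2/2 + sqrt(2)*exp(sqrt(2)*z)


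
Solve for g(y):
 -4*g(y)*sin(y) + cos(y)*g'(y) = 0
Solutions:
 g(y) = C1/cos(y)^4


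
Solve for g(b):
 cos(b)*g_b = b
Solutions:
 g(b) = C1 + Integral(b/cos(b), b)


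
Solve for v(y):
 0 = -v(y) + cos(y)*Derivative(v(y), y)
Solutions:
 v(y) = C1*sqrt(sin(y) + 1)/sqrt(sin(y) - 1)


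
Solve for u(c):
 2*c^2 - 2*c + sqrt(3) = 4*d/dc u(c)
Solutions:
 u(c) = C1 + c^3/6 - c^2/4 + sqrt(3)*c/4


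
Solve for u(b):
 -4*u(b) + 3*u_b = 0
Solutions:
 u(b) = C1*exp(4*b/3)


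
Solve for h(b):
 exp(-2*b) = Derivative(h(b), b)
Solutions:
 h(b) = C1 - exp(-2*b)/2


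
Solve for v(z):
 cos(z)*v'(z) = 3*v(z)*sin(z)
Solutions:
 v(z) = C1/cos(z)^3


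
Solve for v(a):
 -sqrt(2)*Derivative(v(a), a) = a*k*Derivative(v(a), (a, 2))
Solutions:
 v(a) = C1 + a^(((re(k) - sqrt(2))*re(k) + im(k)^2)/(re(k)^2 + im(k)^2))*(C2*sin(sqrt(2)*log(a)*Abs(im(k))/(re(k)^2 + im(k)^2)) + C3*cos(sqrt(2)*log(a)*im(k)/(re(k)^2 + im(k)^2)))


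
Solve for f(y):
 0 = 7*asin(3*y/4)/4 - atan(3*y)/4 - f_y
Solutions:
 f(y) = C1 + 7*y*asin(3*y/4)/4 - y*atan(3*y)/4 + 7*sqrt(16 - 9*y^2)/12 + log(9*y^2 + 1)/24


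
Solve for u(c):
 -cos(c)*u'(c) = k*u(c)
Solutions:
 u(c) = C1*exp(k*(log(sin(c) - 1) - log(sin(c) + 1))/2)


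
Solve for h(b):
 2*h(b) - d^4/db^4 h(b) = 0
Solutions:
 h(b) = C1*exp(-2^(1/4)*b) + C2*exp(2^(1/4)*b) + C3*sin(2^(1/4)*b) + C4*cos(2^(1/4)*b)


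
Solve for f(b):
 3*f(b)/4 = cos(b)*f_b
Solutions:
 f(b) = C1*(sin(b) + 1)^(3/8)/(sin(b) - 1)^(3/8)


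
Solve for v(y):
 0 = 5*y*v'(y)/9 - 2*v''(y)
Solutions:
 v(y) = C1 + C2*erfi(sqrt(5)*y/6)


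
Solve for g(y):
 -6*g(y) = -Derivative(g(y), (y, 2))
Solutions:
 g(y) = C1*exp(-sqrt(6)*y) + C2*exp(sqrt(6)*y)


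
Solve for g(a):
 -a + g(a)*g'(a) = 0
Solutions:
 g(a) = -sqrt(C1 + a^2)
 g(a) = sqrt(C1 + a^2)


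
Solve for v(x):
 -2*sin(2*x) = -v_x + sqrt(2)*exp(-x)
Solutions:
 v(x) = C1 - cos(2*x) - sqrt(2)*exp(-x)


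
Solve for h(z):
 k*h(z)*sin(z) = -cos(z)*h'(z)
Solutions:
 h(z) = C1*exp(k*log(cos(z)))


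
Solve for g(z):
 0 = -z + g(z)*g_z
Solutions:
 g(z) = -sqrt(C1 + z^2)
 g(z) = sqrt(C1 + z^2)


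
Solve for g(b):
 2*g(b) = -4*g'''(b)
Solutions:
 g(b) = C3*exp(-2^(2/3)*b/2) + (C1*sin(2^(2/3)*sqrt(3)*b/4) + C2*cos(2^(2/3)*sqrt(3)*b/4))*exp(2^(2/3)*b/4)


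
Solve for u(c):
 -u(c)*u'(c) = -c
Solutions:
 u(c) = -sqrt(C1 + c^2)
 u(c) = sqrt(C1 + c^2)


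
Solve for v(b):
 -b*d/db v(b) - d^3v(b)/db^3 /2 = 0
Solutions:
 v(b) = C1 + Integral(C2*airyai(-2^(1/3)*b) + C3*airybi(-2^(1/3)*b), b)


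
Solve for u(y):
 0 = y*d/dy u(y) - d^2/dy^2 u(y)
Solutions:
 u(y) = C1 + C2*erfi(sqrt(2)*y/2)


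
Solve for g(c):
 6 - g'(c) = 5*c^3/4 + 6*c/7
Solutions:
 g(c) = C1 - 5*c^4/16 - 3*c^2/7 + 6*c


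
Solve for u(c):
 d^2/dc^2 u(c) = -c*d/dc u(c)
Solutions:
 u(c) = C1 + C2*erf(sqrt(2)*c/2)


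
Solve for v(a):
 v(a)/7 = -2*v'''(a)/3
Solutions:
 v(a) = C3*exp(-14^(2/3)*3^(1/3)*a/14) + (C1*sin(14^(2/3)*3^(5/6)*a/28) + C2*cos(14^(2/3)*3^(5/6)*a/28))*exp(14^(2/3)*3^(1/3)*a/28)


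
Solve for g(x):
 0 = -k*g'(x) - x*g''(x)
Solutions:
 g(x) = C1 + x^(1 - re(k))*(C2*sin(log(x)*Abs(im(k))) + C3*cos(log(x)*im(k)))


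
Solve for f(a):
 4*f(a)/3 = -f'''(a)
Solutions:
 f(a) = C3*exp(-6^(2/3)*a/3) + (C1*sin(2^(2/3)*3^(1/6)*a/2) + C2*cos(2^(2/3)*3^(1/6)*a/2))*exp(6^(2/3)*a/6)


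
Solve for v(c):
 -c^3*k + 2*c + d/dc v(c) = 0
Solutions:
 v(c) = C1 + c^4*k/4 - c^2


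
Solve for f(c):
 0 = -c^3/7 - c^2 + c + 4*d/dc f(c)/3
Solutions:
 f(c) = C1 + 3*c^4/112 + c^3/4 - 3*c^2/8


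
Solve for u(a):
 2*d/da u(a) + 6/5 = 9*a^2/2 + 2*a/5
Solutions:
 u(a) = C1 + 3*a^3/4 + a^2/10 - 3*a/5


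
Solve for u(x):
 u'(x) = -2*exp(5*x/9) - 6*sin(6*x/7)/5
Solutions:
 u(x) = C1 - 18*exp(5*x/9)/5 + 7*cos(6*x/7)/5


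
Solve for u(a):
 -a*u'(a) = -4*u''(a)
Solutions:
 u(a) = C1 + C2*erfi(sqrt(2)*a/4)


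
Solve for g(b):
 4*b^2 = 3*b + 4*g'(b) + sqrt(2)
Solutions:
 g(b) = C1 + b^3/3 - 3*b^2/8 - sqrt(2)*b/4


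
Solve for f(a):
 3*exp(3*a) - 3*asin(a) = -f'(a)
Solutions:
 f(a) = C1 + 3*a*asin(a) + 3*sqrt(1 - a^2) - exp(3*a)


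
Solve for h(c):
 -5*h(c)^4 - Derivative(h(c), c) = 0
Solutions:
 h(c) = (-3^(2/3) - 3*3^(1/6)*I)*(1/(C1 + 5*c))^(1/3)/6
 h(c) = (-3^(2/3) + 3*3^(1/6)*I)*(1/(C1 + 5*c))^(1/3)/6
 h(c) = (1/(C1 + 15*c))^(1/3)


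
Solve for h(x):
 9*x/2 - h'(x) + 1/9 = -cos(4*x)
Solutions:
 h(x) = C1 + 9*x^2/4 + x/9 + sin(4*x)/4


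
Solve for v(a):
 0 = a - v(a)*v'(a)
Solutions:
 v(a) = -sqrt(C1 + a^2)
 v(a) = sqrt(C1 + a^2)


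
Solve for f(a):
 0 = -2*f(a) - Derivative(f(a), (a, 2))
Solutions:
 f(a) = C1*sin(sqrt(2)*a) + C2*cos(sqrt(2)*a)


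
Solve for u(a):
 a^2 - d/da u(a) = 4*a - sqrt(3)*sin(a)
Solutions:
 u(a) = C1 + a^3/3 - 2*a^2 - sqrt(3)*cos(a)


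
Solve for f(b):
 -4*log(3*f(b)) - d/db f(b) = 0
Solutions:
 Integral(1/(log(_y) + log(3)), (_y, f(b)))/4 = C1 - b


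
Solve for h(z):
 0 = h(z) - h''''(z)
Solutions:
 h(z) = C1*exp(-z) + C2*exp(z) + C3*sin(z) + C4*cos(z)


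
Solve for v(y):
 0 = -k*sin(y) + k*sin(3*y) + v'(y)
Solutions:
 v(y) = C1 - k*cos(y) + k*cos(3*y)/3


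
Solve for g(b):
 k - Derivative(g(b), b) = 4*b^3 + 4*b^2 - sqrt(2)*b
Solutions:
 g(b) = C1 - b^4 - 4*b^3/3 + sqrt(2)*b^2/2 + b*k


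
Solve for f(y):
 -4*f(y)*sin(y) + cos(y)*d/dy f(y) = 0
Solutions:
 f(y) = C1/cos(y)^4


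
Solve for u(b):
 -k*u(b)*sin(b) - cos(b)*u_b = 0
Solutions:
 u(b) = C1*exp(k*log(cos(b)))


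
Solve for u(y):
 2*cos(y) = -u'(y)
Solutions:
 u(y) = C1 - 2*sin(y)


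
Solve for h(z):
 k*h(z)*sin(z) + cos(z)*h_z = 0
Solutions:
 h(z) = C1*exp(k*log(cos(z)))


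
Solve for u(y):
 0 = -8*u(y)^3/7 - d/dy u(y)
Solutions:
 u(y) = -sqrt(14)*sqrt(-1/(C1 - 8*y))/2
 u(y) = sqrt(14)*sqrt(-1/(C1 - 8*y))/2


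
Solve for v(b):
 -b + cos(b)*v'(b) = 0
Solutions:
 v(b) = C1 + Integral(b/cos(b), b)


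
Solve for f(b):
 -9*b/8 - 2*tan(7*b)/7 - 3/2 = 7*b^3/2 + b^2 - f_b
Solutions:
 f(b) = C1 + 7*b^4/8 + b^3/3 + 9*b^2/16 + 3*b/2 - 2*log(cos(7*b))/49


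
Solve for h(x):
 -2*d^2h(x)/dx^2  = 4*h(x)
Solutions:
 h(x) = C1*sin(sqrt(2)*x) + C2*cos(sqrt(2)*x)


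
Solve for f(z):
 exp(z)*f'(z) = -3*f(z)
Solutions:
 f(z) = C1*exp(3*exp(-z))


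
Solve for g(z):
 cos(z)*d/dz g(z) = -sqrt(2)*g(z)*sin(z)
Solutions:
 g(z) = C1*cos(z)^(sqrt(2))


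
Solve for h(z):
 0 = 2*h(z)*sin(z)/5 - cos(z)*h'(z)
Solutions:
 h(z) = C1/cos(z)^(2/5)


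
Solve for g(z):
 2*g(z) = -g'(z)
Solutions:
 g(z) = C1*exp(-2*z)


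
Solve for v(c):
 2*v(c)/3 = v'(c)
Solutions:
 v(c) = C1*exp(2*c/3)


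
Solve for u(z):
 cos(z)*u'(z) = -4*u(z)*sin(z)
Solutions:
 u(z) = C1*cos(z)^4


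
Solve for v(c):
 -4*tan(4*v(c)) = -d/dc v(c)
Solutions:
 v(c) = -asin(C1*exp(16*c))/4 + pi/4
 v(c) = asin(C1*exp(16*c))/4


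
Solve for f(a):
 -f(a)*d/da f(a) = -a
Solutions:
 f(a) = -sqrt(C1 + a^2)
 f(a) = sqrt(C1 + a^2)


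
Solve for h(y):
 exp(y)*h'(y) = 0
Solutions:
 h(y) = C1


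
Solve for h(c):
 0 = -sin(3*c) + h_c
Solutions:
 h(c) = C1 - cos(3*c)/3


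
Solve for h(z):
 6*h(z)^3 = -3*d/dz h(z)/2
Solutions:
 h(z) = -sqrt(2)*sqrt(-1/(C1 - 4*z))/2
 h(z) = sqrt(2)*sqrt(-1/(C1 - 4*z))/2
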